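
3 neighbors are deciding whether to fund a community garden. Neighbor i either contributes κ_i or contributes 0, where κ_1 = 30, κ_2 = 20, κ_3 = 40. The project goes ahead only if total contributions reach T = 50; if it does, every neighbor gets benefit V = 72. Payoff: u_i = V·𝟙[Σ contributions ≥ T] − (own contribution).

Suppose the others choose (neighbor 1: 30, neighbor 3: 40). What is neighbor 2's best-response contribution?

Others' total = 70 ≥ 50; contributing adds cost 20 for no extra benefit.
Best response: 0.

0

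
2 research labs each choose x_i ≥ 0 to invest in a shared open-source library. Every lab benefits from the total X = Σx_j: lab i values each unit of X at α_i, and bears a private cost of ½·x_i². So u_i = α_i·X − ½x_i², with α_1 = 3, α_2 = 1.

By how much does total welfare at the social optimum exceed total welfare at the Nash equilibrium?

Lab i's FOC: ∂u_i/∂x_i = α_i − x_i = 0, so x_i* = α_i.
NE contributions = (3, 1); X = 4.
W^NE = (Σα)·X − ½Σα_i² = 4² − ½·10 = 11.
Planner sets x_i = Σα_j = 4 for every i, so X^SO = 2·4 = 8.
W^SO = (Σα)·X^SO − ½·2·(Σα)² = (2/2)·4² = 16.
Deadweight loss = W^SO − W^NE = 5.

5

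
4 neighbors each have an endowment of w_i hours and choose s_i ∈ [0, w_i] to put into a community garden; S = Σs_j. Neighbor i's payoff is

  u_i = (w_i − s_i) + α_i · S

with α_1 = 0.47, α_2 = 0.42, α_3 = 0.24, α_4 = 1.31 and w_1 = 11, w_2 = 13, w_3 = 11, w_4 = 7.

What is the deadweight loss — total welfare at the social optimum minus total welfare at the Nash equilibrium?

∂u_i/∂s_i = α_i − 1, so neighbor i contributes w_i if α_i > 1, else 0.
α_i > 1 for i ∈ {4}; NE contributions (0, 0, 0, 7), S = 7.
W^NE = Σw_i − S^NE + (Σα_i)·S^NE = 42 + 1.44·7 = 52.08.
Planner: ∂(Σu_j)/∂s_i = Σα_j − 1 = 1.44 > 0, so everyone contributes w_i; S^SO = 42, W^SO = 42 + 1.44·42 = 102.48.
Deadweight loss = 50.4.

50.4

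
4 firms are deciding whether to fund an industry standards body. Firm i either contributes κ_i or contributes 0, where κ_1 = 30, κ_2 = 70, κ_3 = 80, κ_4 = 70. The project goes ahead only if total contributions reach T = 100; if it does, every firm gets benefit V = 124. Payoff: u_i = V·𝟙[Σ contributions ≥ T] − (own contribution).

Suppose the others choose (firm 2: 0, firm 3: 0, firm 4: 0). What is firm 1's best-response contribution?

0

Others' total = 0. Even contributing 30 gives 30 < 100: no benefit either way.
Best response: 0.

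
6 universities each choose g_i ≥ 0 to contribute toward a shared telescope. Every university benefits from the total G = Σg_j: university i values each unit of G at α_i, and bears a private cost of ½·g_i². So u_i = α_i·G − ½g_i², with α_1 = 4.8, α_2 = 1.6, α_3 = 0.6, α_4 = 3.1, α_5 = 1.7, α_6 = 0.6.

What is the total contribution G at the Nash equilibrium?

University i's FOC: ∂u_i/∂g_i = α_i − g_i = 0, so g_i* = α_i.
NE contributions = (4.8, 1.6, 0.6, 3.1, 1.7, 0.6); G = 12.4.

12.4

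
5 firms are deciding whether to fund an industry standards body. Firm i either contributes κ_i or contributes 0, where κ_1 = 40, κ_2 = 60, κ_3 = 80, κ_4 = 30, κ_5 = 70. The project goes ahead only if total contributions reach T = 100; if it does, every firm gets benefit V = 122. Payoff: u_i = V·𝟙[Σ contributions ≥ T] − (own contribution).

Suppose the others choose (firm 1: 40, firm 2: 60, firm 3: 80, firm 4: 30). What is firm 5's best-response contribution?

Others' total = 210 ≥ 100; contributing adds cost 70 for no extra benefit.
Best response: 0.

0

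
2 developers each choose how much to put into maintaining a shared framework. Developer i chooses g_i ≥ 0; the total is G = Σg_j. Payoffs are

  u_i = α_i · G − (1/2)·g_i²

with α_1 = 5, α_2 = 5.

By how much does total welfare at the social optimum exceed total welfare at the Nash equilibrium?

25

Developer i's FOC: ∂u_i/∂g_i = α_i − g_i = 0, so g_i* = α_i.
NE contributions = (5, 5); G = 10.
W^NE = (Σα)·G − ½Σα_i² = 10² − ½·50 = 75.
Planner sets g_i = Σα_j = 10 for every i, so G^SO = 2·10 = 20.
W^SO = (Σα)·G^SO − ½·2·(Σα)² = (2/2)·10² = 100.
Deadweight loss = W^SO − W^NE = 25.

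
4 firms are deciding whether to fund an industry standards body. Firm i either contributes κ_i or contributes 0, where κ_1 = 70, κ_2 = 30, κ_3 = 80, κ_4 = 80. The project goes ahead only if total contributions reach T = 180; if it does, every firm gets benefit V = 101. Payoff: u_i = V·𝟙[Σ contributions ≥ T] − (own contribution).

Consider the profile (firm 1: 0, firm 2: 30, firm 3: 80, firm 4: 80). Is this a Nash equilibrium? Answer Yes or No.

Yes

Total = 190 ≥ 180: provided.
Firm 1 (pledges 0, payoff 101): pledging 70 → total 260, payoff 31. No gain.
Firm 2 (pledges 30, payoff 71): dropping to 0 → total 160, payoff 0. No gain.
Firm 3 (pledges 80, payoff 21): dropping to 0 → total 110, payoff 0. No gain.
Firm 4 (pledges 80, payoff 21): dropping to 0 → total 110, payoff 0. No gain.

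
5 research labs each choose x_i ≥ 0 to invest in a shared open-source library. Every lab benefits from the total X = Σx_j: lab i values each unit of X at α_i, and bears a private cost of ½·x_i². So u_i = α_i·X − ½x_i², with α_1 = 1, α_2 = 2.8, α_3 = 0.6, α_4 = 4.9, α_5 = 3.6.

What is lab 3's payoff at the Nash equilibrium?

7.56

Lab i's FOC: ∂u_i/∂x_i = α_i − x_i = 0, so x_i* = α_i.
NE contributions = (1, 2.8, 0.6, 4.9, 3.6); X = 12.9.
u_3 = α_3·X − ½·(x_3)² = 0.6·12.9 − ½·0.6² = 7.56.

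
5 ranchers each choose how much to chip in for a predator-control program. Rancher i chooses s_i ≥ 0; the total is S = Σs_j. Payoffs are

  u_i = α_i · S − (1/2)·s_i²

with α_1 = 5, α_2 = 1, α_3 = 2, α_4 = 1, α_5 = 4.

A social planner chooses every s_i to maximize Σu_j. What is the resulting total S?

65

Planner FOC: ∂(Σu_j)/∂s_i = (Σα_j) − s_i = 0, so s_i^SO = Σα_j = 13 for every i; S^SO = 65.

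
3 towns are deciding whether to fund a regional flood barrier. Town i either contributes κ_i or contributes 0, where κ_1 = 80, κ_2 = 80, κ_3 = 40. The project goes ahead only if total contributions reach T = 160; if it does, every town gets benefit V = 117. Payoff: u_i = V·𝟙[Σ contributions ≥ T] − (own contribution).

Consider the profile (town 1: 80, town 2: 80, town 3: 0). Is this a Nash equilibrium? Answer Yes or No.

Total = 160 ≥ 160: provided.
Town 1 (pledges 80, payoff 37): dropping to 0 → total 80, payoff 0. No gain.
Town 2 (pledges 80, payoff 37): dropping to 0 → total 80, payoff 0. No gain.
Town 3 (pledges 0, payoff 117): pledging 40 → total 200, payoff 77. No gain.

Yes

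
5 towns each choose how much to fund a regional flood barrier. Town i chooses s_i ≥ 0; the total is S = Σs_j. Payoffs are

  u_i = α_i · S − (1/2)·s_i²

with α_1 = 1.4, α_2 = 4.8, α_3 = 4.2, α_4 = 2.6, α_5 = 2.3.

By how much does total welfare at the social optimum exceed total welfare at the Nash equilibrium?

378.48

Town i's FOC: ∂u_i/∂s_i = α_i − s_i = 0, so s_i* = α_i.
NE contributions = (1.4, 4.8, 4.2, 2.6, 2.3); S = 15.3.
W^NE = (Σα)·S − ½Σα_i² = 15.3² − ½·54.69 = 206.745.
Planner sets s_i = Σα_j = 15.3 for every i, so S^SO = 5·15.3 = 76.5.
W^SO = (Σα)·S^SO − ½·5·(Σα)² = (5/2)·15.3² = 585.225.
Deadweight loss = W^SO − W^NE = 378.48.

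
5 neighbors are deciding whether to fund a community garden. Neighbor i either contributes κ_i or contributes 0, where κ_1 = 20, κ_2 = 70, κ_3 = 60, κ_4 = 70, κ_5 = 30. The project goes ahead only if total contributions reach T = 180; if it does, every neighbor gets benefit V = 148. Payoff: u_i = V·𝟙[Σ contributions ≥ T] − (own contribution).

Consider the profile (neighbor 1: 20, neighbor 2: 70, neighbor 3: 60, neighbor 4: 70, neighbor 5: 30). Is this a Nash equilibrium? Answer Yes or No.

No

Total = 250 ≥ 180: provided.
Neighbor 1 (pledges 20, payoff 128): dropping to 0 → total 230, payoff 148. Profitable deviation.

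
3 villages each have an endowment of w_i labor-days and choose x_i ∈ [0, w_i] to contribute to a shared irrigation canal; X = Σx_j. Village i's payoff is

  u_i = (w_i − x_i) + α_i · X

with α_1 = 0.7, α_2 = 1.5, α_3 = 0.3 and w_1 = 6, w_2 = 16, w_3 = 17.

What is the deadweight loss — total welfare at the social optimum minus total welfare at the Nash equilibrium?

34.5

∂u_i/∂x_i = α_i − 1, so village i contributes w_i if α_i > 1, else 0.
α_i > 1 for i ∈ {2}; NE contributions (0, 16, 0), X = 16.
W^NE = Σw_i − X^NE + (Σα_i)·X^NE = 39 + 1.5·16 = 63.
Planner: ∂(Σu_j)/∂x_i = Σα_j − 1 = 1.5 > 0, so everyone contributes w_i; X^SO = 39, W^SO = 39 + 1.5·39 = 97.5.
Deadweight loss = 34.5.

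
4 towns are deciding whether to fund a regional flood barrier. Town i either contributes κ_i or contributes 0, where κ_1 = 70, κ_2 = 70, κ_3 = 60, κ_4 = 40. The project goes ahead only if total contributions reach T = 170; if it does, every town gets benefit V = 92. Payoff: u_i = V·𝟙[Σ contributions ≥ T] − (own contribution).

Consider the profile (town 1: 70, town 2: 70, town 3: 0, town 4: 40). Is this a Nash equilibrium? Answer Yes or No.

Yes

Total = 180 ≥ 170: provided.
Town 1 (pledges 70, payoff 22): dropping to 0 → total 110, payoff 0. No gain.
Town 2 (pledges 70, payoff 22): dropping to 0 → total 110, payoff 0. No gain.
Town 3 (pledges 0, payoff 92): pledging 60 → total 240, payoff 32. No gain.
Town 4 (pledges 40, payoff 52): dropping to 0 → total 140, payoff 0. No gain.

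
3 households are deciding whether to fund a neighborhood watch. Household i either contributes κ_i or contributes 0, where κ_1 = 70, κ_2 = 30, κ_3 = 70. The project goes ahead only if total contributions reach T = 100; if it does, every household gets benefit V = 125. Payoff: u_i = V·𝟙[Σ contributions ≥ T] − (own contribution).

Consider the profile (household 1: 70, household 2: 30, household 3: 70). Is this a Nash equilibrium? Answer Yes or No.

Total = 170 ≥ 100: provided.
Household 1 (pledges 70, payoff 55): dropping to 0 → total 100, payoff 125. Profitable deviation.

No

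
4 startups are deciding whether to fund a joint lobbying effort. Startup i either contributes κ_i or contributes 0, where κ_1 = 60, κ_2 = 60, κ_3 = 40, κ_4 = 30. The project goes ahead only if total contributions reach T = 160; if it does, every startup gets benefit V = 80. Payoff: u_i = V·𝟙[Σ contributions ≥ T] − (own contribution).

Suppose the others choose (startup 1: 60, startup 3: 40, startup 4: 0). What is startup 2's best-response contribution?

60

Others' total = 100. Contributing 60 brings total to 160 ≥ 160: gain V − κ_2 = 20.
Best response: 60.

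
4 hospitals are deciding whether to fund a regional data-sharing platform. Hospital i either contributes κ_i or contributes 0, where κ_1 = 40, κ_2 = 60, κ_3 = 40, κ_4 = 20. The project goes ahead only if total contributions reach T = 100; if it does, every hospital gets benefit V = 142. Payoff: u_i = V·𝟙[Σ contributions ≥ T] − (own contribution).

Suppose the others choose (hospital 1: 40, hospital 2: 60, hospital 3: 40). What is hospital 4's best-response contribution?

Others' total = 140 ≥ 100; contributing adds cost 20 for no extra benefit.
Best response: 0.

0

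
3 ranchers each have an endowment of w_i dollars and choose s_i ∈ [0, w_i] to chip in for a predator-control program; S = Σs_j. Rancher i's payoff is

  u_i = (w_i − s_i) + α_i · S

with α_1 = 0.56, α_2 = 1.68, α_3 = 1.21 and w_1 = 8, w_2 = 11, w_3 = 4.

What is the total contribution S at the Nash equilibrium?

15

∂u_i/∂s_i = α_i − 1, so rancher i contributes w_i if α_i > 1, else 0.
α_i > 1 for i ∈ {2, 3}; NE contributions (0, 11, 4), S = 15.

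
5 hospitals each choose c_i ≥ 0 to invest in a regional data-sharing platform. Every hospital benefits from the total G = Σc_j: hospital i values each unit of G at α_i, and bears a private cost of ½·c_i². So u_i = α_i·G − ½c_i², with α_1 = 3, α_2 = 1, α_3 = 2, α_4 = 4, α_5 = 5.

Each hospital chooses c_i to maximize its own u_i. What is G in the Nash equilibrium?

Hospital i's FOC: ∂u_i/∂c_i = α_i − c_i = 0, so c_i* = α_i.
NE contributions = (3, 1, 2, 4, 5); G = 15.

15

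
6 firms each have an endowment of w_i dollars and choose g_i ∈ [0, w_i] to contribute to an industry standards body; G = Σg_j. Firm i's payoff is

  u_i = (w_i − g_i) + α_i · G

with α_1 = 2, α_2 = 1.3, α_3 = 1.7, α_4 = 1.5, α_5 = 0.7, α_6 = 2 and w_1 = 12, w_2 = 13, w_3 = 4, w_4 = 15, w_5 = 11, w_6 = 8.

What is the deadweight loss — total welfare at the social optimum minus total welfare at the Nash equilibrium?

∂u_i/∂g_i = α_i − 1, so firm i contributes w_i if α_i > 1, else 0.
α_i > 1 for i ∈ {1, 2, 3, 4, 6}; NE contributions (12, 13, 4, 15, 0, 8), G = 52.
W^NE = Σw_i − G^NE + (Σα_i)·G^NE = 63 + 8.2·52 = 489.4.
Planner: ∂(Σu_j)/∂g_i = Σα_j − 1 = 8.2 > 0, so everyone contributes w_i; G^SO = 63, W^SO = 63 + 8.2·63 = 579.6.
Deadweight loss = 90.2.

90.2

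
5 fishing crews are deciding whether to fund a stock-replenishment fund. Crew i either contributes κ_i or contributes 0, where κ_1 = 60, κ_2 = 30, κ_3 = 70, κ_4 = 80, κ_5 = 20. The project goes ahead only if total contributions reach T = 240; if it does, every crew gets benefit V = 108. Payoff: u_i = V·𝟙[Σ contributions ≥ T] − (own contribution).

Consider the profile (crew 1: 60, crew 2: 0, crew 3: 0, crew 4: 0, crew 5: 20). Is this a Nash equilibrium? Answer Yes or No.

No

Total = 80 < 240: not provided.
Crew 1 (pledges 60, payoff -60): dropping to 0 → total 20, payoff 0. Profitable deviation.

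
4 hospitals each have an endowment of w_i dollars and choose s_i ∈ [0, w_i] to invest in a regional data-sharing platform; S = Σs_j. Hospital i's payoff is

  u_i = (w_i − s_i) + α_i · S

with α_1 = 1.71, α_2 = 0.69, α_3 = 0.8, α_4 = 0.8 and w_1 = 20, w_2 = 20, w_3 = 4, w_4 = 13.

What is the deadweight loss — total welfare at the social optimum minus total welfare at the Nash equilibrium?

∂u_i/∂s_i = α_i − 1, so hospital i contributes w_i if α_i > 1, else 0.
α_i > 1 for i ∈ {1}; NE contributions (20, 0, 0, 0), S = 20.
W^NE = Σw_i − S^NE + (Σα_i)·S^NE = 57 + 3·20 = 117.
Planner: ∂(Σu_j)/∂s_i = Σα_j − 1 = 3 > 0, so everyone contributes w_i; S^SO = 57, W^SO = 57 + 3·57 = 228.
Deadweight loss = 111.

111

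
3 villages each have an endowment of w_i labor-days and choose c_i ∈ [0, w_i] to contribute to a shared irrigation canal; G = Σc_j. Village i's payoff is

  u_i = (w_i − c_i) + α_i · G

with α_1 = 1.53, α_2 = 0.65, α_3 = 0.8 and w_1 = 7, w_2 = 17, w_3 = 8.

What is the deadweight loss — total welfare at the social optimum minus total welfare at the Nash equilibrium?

49.5

∂u_i/∂c_i = α_i − 1, so village i contributes w_i if α_i > 1, else 0.
α_i > 1 for i ∈ {1}; NE contributions (7, 0, 0), G = 7.
W^NE = Σw_i − G^NE + (Σα_i)·G^NE = 32 + 1.98·7 = 45.86.
Planner: ∂(Σu_j)/∂c_i = Σα_j − 1 = 1.98 > 0, so everyone contributes w_i; G^SO = 32, W^SO = 32 + 1.98·32 = 95.36.
Deadweight loss = 49.5.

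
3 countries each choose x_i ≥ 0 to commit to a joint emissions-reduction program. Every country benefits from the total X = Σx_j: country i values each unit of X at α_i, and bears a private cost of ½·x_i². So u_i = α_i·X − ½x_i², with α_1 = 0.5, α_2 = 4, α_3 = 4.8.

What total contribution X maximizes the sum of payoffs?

27.9

Planner FOC: ∂(Σu_j)/∂x_i = (Σα_j) − x_i = 0, so x_i^SO = Σα_j = 9.3 for every i; X^SO = 27.9.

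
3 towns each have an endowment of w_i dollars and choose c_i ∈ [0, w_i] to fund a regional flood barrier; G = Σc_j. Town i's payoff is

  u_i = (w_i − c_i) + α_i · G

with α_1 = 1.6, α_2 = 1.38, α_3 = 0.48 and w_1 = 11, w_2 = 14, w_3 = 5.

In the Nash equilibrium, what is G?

25

∂u_i/∂c_i = α_i − 1, so town i contributes w_i if α_i > 1, else 0.
α_i > 1 for i ∈ {1, 2}; NE contributions (11, 14, 0), G = 25.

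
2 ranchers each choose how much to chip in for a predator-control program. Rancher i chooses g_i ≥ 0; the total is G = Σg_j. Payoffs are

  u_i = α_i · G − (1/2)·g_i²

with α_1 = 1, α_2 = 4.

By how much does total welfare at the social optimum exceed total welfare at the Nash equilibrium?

Rancher i's FOC: ∂u_i/∂g_i = α_i − g_i = 0, so g_i* = α_i.
NE contributions = (1, 4); G = 5.
W^NE = (Σα)·G − ½Σα_i² = 5² − ½·17 = 16.5.
Planner sets g_i = Σα_j = 5 for every i, so G^SO = 2·5 = 10.
W^SO = (Σα)·G^SO − ½·2·(Σα)² = (2/2)·5² = 25.
Deadweight loss = W^SO − W^NE = 8.5.

8.5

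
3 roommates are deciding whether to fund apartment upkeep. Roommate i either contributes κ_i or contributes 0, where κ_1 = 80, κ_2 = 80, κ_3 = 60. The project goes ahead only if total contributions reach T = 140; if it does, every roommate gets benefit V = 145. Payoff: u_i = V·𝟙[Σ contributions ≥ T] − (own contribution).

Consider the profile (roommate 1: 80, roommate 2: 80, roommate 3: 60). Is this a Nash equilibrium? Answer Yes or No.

Total = 220 ≥ 140: provided.
Roommate 1 (pledges 80, payoff 65): dropping to 0 → total 140, payoff 145. Profitable deviation.

No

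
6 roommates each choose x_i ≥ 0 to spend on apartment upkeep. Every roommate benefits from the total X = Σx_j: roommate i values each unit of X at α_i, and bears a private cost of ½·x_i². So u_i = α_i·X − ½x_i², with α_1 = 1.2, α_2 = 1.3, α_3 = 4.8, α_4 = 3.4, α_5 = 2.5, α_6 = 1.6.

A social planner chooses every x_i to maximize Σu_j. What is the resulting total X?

88.8

Planner FOC: ∂(Σu_j)/∂x_i = (Σα_j) − x_i = 0, so x_i^SO = Σα_j = 14.8 for every i; X^SO = 88.8.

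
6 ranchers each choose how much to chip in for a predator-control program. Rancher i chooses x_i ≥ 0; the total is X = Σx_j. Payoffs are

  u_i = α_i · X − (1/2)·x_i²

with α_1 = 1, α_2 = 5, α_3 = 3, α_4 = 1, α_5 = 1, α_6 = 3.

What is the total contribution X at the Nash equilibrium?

14

Rancher i's FOC: ∂u_i/∂x_i = α_i − x_i = 0, so x_i* = α_i.
NE contributions = (1, 5, 3, 1, 1, 3); X = 14.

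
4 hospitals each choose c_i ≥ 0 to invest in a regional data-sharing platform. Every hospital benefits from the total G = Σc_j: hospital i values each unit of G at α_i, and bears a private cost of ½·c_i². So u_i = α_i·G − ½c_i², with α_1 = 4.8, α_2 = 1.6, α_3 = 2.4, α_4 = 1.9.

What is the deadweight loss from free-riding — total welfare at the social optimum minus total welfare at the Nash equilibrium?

Hospital i's FOC: ∂u_i/∂c_i = α_i − c_i = 0, so c_i* = α_i.
NE contributions = (4.8, 1.6, 2.4, 1.9); G = 10.7.
W^NE = (Σα)·G − ½Σα_i² = 10.7² − ½·34.97 = 97.005.
Planner sets c_i = Σα_j = 10.7 for every i, so G^SO = 4·10.7 = 42.8.
W^SO = (Σα)·G^SO − ½·4·(Σα)² = (4/2)·10.7² = 228.98.
Deadweight loss = W^SO − W^NE = 131.975.

131.975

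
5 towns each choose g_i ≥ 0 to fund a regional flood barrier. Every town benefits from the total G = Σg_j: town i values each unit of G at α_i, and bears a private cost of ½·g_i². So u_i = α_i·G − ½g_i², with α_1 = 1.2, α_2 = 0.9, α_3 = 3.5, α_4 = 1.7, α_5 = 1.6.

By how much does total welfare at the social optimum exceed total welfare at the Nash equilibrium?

128.79

Town i's FOC: ∂u_i/∂g_i = α_i − g_i = 0, so g_i* = α_i.
NE contributions = (1.2, 0.9, 3.5, 1.7, 1.6); G = 8.9.
W^NE = (Σα)·G − ½Σα_i² = 8.9² − ½·19.95 = 69.235.
Planner sets g_i = Σα_j = 8.9 for every i, so G^SO = 5·8.9 = 44.5.
W^SO = (Σα)·G^SO − ½·5·(Σα)² = (5/2)·8.9² = 198.025.
Deadweight loss = W^SO − W^NE = 128.79.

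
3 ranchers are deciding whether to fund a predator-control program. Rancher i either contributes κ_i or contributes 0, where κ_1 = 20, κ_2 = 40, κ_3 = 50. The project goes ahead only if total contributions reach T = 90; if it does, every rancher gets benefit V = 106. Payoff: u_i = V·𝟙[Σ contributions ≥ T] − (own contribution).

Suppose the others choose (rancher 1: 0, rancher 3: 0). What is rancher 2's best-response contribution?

0

Others' total = 0. Even contributing 40 gives 40 < 90: no benefit either way.
Best response: 0.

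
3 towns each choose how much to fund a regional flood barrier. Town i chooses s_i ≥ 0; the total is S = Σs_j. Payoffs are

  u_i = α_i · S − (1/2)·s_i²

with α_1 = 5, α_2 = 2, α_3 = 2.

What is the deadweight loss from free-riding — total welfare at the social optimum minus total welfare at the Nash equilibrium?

57

Town i's FOC: ∂u_i/∂s_i = α_i − s_i = 0, so s_i* = α_i.
NE contributions = (5, 2, 2); S = 9.
W^NE = (Σα)·S − ½Σα_i² = 9² − ½·33 = 64.5.
Planner sets s_i = Σα_j = 9 for every i, so S^SO = 3·9 = 27.
W^SO = (Σα)·S^SO − ½·3·(Σα)² = (3/2)·9² = 121.5.
Deadweight loss = W^SO − W^NE = 57.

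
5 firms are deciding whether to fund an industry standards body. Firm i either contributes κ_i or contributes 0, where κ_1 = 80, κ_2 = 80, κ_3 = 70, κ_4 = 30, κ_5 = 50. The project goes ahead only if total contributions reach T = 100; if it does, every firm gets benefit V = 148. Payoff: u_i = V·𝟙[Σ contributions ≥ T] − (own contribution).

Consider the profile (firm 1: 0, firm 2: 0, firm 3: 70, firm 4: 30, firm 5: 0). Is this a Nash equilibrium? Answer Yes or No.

Total = 100 ≥ 100: provided.
Firm 1 (pledges 0, payoff 148): pledging 80 → total 180, payoff 68. No gain.
Firm 2 (pledges 0, payoff 148): pledging 80 → total 180, payoff 68. No gain.
Firm 3 (pledges 70, payoff 78): dropping to 0 → total 30, payoff 0. No gain.
Firm 4 (pledges 30, payoff 118): dropping to 0 → total 70, payoff 0. No gain.
Firm 5 (pledges 0, payoff 148): pledging 50 → total 150, payoff 98. No gain.

Yes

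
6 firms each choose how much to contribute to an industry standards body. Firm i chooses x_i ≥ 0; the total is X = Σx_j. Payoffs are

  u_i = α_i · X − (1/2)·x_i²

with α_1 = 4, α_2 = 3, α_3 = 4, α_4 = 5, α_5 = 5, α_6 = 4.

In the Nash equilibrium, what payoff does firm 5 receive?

Firm i's FOC: ∂u_i/∂x_i = α_i − x_i = 0, so x_i* = α_i.
NE contributions = (4, 3, 4, 5, 5, 4); X = 25.
u_5 = α_5·X − ½·(x_5)² = 5·25 − ½·5² = 112.5.

112.5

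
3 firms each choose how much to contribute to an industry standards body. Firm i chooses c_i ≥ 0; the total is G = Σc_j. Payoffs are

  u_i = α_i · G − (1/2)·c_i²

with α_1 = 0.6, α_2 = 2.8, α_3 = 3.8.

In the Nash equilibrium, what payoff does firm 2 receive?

16.24

Firm i's FOC: ∂u_i/∂c_i = α_i − c_i = 0, so c_i* = α_i.
NE contributions = (0.6, 2.8, 3.8); G = 7.2.
u_2 = α_2·G − ½·(c_2)² = 2.8·7.2 − ½·2.8² = 16.24.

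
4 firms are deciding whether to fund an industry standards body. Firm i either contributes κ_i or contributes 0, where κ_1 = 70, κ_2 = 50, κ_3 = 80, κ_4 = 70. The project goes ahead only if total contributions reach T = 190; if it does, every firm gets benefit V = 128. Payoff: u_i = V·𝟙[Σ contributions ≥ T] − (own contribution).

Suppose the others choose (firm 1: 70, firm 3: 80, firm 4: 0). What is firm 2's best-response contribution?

50

Others' total = 150. Contributing 50 brings total to 200 ≥ 190: gain V − κ_2 = 78.
Best response: 50.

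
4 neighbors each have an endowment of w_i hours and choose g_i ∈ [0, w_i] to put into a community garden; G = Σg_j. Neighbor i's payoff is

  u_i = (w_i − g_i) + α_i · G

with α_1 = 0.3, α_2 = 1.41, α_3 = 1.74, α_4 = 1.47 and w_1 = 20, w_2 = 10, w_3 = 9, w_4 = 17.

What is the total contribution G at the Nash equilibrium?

∂u_i/∂g_i = α_i − 1, so neighbor i contributes w_i if α_i > 1, else 0.
α_i > 1 for i ∈ {2, 3, 4}; NE contributions (0, 10, 9, 17), G = 36.

36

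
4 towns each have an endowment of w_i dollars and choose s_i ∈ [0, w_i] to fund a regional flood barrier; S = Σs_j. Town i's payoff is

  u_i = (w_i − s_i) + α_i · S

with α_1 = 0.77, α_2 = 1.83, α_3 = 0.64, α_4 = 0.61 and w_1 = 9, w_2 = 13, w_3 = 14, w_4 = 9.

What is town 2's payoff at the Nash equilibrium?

∂u_i/∂s_i = α_i − 1, so town i contributes w_i if α_i > 1, else 0.
α_i > 1 for i ∈ {2}; NE contributions (0, 13, 0, 0), S = 13.
u_2 = (13 − 13) + 1.83·13 = 23.79.

23.79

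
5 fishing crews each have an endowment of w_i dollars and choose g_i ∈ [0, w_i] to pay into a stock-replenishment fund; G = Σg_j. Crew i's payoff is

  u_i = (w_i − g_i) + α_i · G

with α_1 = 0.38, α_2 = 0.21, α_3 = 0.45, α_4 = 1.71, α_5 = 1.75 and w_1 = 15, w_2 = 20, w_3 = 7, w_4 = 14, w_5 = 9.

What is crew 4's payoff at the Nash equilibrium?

∂u_i/∂g_i = α_i − 1, so crew i contributes w_i if α_i > 1, else 0.
α_i > 1 for i ∈ {4, 5}; NE contributions (0, 0, 0, 14, 9), G = 23.
u_4 = (14 − 14) + 1.71·23 = 39.33.

39.33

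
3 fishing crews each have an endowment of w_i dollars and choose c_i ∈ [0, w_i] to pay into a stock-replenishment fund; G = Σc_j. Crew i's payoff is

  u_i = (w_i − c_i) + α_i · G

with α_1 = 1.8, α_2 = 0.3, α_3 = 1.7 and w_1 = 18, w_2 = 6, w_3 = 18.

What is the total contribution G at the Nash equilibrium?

∂u_i/∂c_i = α_i − 1, so crew i contributes w_i if α_i > 1, else 0.
α_i > 1 for i ∈ {1, 3}; NE contributions (18, 0, 18), G = 36.

36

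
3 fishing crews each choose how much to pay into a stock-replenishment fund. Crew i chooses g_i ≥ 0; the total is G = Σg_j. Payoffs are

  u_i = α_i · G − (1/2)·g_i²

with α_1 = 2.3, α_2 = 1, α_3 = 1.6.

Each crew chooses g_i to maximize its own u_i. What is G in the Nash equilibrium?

4.9

Crew i's FOC: ∂u_i/∂g_i = α_i − g_i = 0, so g_i* = α_i.
NE contributions = (2.3, 1, 1.6); G = 4.9.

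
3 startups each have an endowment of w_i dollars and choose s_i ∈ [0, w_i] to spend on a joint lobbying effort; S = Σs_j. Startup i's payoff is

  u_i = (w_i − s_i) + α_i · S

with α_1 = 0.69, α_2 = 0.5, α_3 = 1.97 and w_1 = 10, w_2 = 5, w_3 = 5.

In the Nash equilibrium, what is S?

∂u_i/∂s_i = α_i − 1, so startup i contributes w_i if α_i > 1, else 0.
α_i > 1 for i ∈ {3}; NE contributions (0, 0, 5), S = 5.

5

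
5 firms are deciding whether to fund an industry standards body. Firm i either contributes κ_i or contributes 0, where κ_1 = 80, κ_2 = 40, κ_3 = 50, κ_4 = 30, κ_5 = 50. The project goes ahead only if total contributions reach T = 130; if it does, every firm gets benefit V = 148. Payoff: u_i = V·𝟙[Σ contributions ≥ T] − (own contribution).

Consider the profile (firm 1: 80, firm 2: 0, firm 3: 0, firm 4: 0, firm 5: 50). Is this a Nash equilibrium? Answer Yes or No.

Yes

Total = 130 ≥ 130: provided.
Firm 1 (pledges 80, payoff 68): dropping to 0 → total 50, payoff 0. No gain.
Firm 2 (pledges 0, payoff 148): pledging 40 → total 170, payoff 108. No gain.
Firm 3 (pledges 0, payoff 148): pledging 50 → total 180, payoff 98. No gain.
Firm 4 (pledges 0, payoff 148): pledging 30 → total 160, payoff 118. No gain.
Firm 5 (pledges 50, payoff 98): dropping to 0 → total 80, payoff 0. No gain.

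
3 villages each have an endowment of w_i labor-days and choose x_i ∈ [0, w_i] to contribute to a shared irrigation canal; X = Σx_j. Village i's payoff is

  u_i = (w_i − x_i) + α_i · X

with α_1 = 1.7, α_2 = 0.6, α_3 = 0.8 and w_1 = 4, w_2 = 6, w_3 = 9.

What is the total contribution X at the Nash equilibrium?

∂u_i/∂x_i = α_i − 1, so village i contributes w_i if α_i > 1, else 0.
α_i > 1 for i ∈ {1}; NE contributions (4, 0, 0), X = 4.

4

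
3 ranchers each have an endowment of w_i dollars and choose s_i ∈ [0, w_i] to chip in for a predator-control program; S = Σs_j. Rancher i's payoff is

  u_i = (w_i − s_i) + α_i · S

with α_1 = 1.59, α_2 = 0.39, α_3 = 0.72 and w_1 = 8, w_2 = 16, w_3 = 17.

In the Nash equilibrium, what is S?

∂u_i/∂s_i = α_i − 1, so rancher i contributes w_i if α_i > 1, else 0.
α_i > 1 for i ∈ {1}; NE contributions (8, 0, 0), S = 8.

8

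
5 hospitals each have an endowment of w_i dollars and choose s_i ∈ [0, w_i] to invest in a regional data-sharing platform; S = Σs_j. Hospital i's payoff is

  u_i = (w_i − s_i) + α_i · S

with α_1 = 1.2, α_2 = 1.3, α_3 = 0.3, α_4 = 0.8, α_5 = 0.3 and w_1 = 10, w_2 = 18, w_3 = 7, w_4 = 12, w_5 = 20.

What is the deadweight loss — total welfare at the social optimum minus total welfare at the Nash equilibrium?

∂u_i/∂s_i = α_i − 1, so hospital i contributes w_i if α_i > 1, else 0.
α_i > 1 for i ∈ {1, 2}; NE contributions (10, 18, 0, 0, 0), S = 28.
W^NE = Σw_i − S^NE + (Σα_i)·S^NE = 67 + 2.9·28 = 148.2.
Planner: ∂(Σu_j)/∂s_i = Σα_j − 1 = 2.9 > 0, so everyone contributes w_i; S^SO = 67, W^SO = 67 + 2.9·67 = 261.3.
Deadweight loss = 113.1.

113.1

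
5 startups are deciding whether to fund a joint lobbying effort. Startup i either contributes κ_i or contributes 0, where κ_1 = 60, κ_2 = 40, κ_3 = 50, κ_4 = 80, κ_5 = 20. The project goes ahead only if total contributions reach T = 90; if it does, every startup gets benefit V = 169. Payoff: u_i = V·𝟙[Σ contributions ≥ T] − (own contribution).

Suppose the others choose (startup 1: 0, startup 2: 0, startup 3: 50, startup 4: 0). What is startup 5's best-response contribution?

Others' total = 50. Even contributing 20 gives 70 < 90: no benefit either way.
Best response: 0.

0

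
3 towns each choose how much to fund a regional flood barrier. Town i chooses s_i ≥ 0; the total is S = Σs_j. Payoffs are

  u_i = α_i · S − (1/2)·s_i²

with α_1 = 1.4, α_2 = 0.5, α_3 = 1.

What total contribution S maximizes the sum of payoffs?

Planner FOC: ∂(Σu_j)/∂s_i = (Σα_j) − s_i = 0, so s_i^SO = Σα_j = 2.9 for every i; S^SO = 8.7.

8.7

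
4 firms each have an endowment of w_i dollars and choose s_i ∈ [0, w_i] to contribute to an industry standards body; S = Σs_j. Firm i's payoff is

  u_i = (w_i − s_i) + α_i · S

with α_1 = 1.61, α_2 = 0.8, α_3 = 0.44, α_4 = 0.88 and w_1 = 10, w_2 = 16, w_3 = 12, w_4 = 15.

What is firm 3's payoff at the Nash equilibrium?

16.4

∂u_i/∂s_i = α_i − 1, so firm i contributes w_i if α_i > 1, else 0.
α_i > 1 for i ∈ {1}; NE contributions (10, 0, 0, 0), S = 10.
u_3 = (12 − 0) + 0.44·10 = 16.4.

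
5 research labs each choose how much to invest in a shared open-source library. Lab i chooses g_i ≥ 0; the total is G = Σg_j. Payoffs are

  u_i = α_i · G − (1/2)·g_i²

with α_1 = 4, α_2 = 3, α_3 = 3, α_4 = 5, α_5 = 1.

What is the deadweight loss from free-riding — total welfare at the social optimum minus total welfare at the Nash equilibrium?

414

Lab i's FOC: ∂u_i/∂g_i = α_i − g_i = 0, so g_i* = α_i.
NE contributions = (4, 3, 3, 5, 1); G = 16.
W^NE = (Σα)·G − ½Σα_i² = 16² − ½·60 = 226.
Planner sets g_i = Σα_j = 16 for every i, so G^SO = 5·16 = 80.
W^SO = (Σα)·G^SO − ½·5·(Σα)² = (5/2)·16² = 640.
Deadweight loss = W^SO − W^NE = 414.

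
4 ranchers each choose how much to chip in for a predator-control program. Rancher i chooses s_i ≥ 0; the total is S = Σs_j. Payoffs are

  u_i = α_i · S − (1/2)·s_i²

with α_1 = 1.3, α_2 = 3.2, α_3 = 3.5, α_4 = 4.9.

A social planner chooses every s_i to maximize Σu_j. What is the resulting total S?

Planner FOC: ∂(Σu_j)/∂s_i = (Σα_j) − s_i = 0, so s_i^SO = Σα_j = 12.9 for every i; S^SO = 51.6.

51.6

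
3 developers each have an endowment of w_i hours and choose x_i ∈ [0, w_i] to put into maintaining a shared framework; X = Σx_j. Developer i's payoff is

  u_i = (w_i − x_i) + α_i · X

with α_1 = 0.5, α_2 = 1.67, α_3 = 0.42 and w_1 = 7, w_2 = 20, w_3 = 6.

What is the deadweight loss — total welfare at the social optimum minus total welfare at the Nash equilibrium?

∂u_i/∂x_i = α_i − 1, so developer i contributes w_i if α_i > 1, else 0.
α_i > 1 for i ∈ {2}; NE contributions (0, 20, 0), X = 20.
W^NE = Σw_i − X^NE + (Σα_i)·X^NE = 33 + 1.59·20 = 64.8.
Planner: ∂(Σu_j)/∂x_i = Σα_j − 1 = 1.59 > 0, so everyone contributes w_i; X^SO = 33, W^SO = 33 + 1.59·33 = 85.47.
Deadweight loss = 20.67.

20.67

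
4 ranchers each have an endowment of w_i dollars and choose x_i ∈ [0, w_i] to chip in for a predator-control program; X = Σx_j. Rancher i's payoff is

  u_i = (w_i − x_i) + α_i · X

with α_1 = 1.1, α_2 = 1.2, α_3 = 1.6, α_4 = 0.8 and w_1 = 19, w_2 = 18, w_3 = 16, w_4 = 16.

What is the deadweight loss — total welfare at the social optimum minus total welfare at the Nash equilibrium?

59.2

∂u_i/∂x_i = α_i − 1, so rancher i contributes w_i if α_i > 1, else 0.
α_i > 1 for i ∈ {1, 2, 3}; NE contributions (19, 18, 16, 0), X = 53.
W^NE = Σw_i − X^NE + (Σα_i)·X^NE = 69 + 3.7·53 = 265.1.
Planner: ∂(Σu_j)/∂x_i = Σα_j − 1 = 3.7 > 0, so everyone contributes w_i; X^SO = 69, W^SO = 69 + 3.7·69 = 324.3.
Deadweight loss = 59.2.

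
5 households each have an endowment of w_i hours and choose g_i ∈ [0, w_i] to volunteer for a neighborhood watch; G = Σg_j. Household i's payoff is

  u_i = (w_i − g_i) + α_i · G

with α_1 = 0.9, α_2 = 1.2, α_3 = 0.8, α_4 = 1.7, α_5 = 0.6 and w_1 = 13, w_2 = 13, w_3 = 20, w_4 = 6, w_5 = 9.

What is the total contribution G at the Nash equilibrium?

19

∂u_i/∂g_i = α_i − 1, so household i contributes w_i if α_i > 1, else 0.
α_i > 1 for i ∈ {2, 4}; NE contributions (0, 13, 0, 6, 0), G = 19.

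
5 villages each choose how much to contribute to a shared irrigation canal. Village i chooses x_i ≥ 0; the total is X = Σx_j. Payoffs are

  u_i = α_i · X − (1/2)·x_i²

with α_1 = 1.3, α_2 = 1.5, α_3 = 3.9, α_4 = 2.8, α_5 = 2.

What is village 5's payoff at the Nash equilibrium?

Village i's FOC: ∂u_i/∂x_i = α_i − x_i = 0, so x_i* = α_i.
NE contributions = (1.3, 1.5, 3.9, 2.8, 2); X = 11.5.
u_5 = α_5·X − ½·(x_5)² = 2·11.5 − ½·2² = 21.

21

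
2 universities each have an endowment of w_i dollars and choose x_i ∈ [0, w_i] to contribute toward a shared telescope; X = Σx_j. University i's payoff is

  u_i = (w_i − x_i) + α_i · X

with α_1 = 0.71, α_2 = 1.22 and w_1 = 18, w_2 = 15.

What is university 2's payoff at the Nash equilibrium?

∂u_i/∂x_i = α_i − 1, so university i contributes w_i if α_i > 1, else 0.
α_i > 1 for i ∈ {2}; NE contributions (0, 15), X = 15.
u_2 = (15 − 15) + 1.22·15 = 18.3.

18.3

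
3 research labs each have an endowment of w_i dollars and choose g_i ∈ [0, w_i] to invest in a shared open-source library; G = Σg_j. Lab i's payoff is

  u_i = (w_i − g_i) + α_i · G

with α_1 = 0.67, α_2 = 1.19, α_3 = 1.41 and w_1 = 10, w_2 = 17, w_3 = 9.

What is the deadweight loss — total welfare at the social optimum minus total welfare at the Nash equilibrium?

22.7

∂u_i/∂g_i = α_i − 1, so lab i contributes w_i if α_i > 1, else 0.
α_i > 1 for i ∈ {2, 3}; NE contributions (0, 17, 9), G = 26.
W^NE = Σw_i − G^NE + (Σα_i)·G^NE = 36 + 2.27·26 = 95.02.
Planner: ∂(Σu_j)/∂g_i = Σα_j − 1 = 2.27 > 0, so everyone contributes w_i; G^SO = 36, W^SO = 36 + 2.27·36 = 117.72.
Deadweight loss = 22.7.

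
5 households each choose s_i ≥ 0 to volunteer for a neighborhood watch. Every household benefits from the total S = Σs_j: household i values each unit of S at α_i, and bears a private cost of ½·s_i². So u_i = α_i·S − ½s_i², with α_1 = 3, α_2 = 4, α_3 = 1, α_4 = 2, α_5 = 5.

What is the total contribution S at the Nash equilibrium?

15

Household i's FOC: ∂u_i/∂s_i = α_i − s_i = 0, so s_i* = α_i.
NE contributions = (3, 4, 1, 2, 5); S = 15.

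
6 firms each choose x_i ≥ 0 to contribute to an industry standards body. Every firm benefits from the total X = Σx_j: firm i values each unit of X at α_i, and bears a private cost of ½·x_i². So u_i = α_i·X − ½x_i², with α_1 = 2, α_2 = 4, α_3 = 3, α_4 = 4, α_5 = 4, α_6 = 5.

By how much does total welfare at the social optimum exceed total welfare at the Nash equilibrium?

1011

Firm i's FOC: ∂u_i/∂x_i = α_i − x_i = 0, so x_i* = α_i.
NE contributions = (2, 4, 3, 4, 4, 5); X = 22.
W^NE = (Σα)·X − ½Σα_i² = 22² − ½·86 = 441.
Planner sets x_i = Σα_j = 22 for every i, so X^SO = 6·22 = 132.
W^SO = (Σα)·X^SO − ½·6·(Σα)² = (6/2)·22² = 1452.
Deadweight loss = W^SO − W^NE = 1011.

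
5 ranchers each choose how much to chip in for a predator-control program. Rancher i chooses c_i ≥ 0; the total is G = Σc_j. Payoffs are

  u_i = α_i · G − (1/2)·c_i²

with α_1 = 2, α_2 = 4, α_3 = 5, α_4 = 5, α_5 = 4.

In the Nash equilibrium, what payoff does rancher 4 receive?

Rancher i's FOC: ∂u_i/∂c_i = α_i − c_i = 0, so c_i* = α_i.
NE contributions = (2, 4, 5, 5, 4); G = 20.
u_4 = α_4·G − ½·(c_4)² = 5·20 − ½·5² = 87.5.

87.5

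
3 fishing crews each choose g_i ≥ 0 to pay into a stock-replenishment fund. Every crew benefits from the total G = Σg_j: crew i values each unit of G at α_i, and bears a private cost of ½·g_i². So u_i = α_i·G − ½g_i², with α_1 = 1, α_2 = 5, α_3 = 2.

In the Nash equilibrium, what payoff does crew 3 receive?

Crew i's FOC: ∂u_i/∂g_i = α_i − g_i = 0, so g_i* = α_i.
NE contributions = (1, 5, 2); G = 8.
u_3 = α_3·G − ½·(g_3)² = 2·8 − ½·2² = 14.

14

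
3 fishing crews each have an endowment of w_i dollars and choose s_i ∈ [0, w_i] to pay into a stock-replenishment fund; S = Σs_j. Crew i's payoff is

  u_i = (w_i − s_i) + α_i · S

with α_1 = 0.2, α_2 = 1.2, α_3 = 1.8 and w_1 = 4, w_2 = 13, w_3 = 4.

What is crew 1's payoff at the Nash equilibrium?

7.4

∂u_i/∂s_i = α_i − 1, so crew i contributes w_i if α_i > 1, else 0.
α_i > 1 for i ∈ {2, 3}; NE contributions (0, 13, 4), S = 17.
u_1 = (4 − 0) + 0.2·17 = 7.4.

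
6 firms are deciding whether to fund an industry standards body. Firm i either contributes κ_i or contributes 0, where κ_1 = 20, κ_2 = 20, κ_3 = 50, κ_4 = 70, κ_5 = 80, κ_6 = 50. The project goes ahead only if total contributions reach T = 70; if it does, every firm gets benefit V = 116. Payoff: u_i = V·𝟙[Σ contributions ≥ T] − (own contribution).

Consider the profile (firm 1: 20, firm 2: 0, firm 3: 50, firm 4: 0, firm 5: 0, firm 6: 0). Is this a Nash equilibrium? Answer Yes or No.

Yes

Total = 70 ≥ 70: provided.
Firm 1 (pledges 20, payoff 96): dropping to 0 → total 50, payoff 0. No gain.
Firm 2 (pledges 0, payoff 116): pledging 20 → total 90, payoff 96. No gain.
Firm 3 (pledges 50, payoff 66): dropping to 0 → total 20, payoff 0. No gain.
Firm 4 (pledges 0, payoff 116): pledging 70 → total 140, payoff 46. No gain.
Firm 5 (pledges 0, payoff 116): pledging 80 → total 150, payoff 36. No gain.
Firm 6 (pledges 0, payoff 116): pledging 50 → total 120, payoff 66. No gain.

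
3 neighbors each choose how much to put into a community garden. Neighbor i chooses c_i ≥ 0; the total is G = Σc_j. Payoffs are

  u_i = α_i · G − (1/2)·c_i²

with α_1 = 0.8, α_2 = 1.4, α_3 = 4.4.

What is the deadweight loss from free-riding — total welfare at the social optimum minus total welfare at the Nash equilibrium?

Neighbor i's FOC: ∂u_i/∂c_i = α_i − c_i = 0, so c_i* = α_i.
NE contributions = (0.8, 1.4, 4.4); G = 6.6.
W^NE = (Σα)·G − ½Σα_i² = 6.6² − ½·21.96 = 32.58.
Planner sets c_i = Σα_j = 6.6 for every i, so G^SO = 3·6.6 = 19.8.
W^SO = (Σα)·G^SO − ½·3·(Σα)² = (3/2)·6.6² = 65.34.
Deadweight loss = W^SO − W^NE = 32.76.

32.76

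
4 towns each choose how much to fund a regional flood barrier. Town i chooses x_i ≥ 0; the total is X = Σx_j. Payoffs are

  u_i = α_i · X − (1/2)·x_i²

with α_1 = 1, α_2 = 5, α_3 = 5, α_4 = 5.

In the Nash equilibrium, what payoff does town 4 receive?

Town i's FOC: ∂u_i/∂x_i = α_i − x_i = 0, so x_i* = α_i.
NE contributions = (1, 5, 5, 5); X = 16.
u_4 = α_4·X − ½·(x_4)² = 5·16 − ½·5² = 67.5.

67.5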